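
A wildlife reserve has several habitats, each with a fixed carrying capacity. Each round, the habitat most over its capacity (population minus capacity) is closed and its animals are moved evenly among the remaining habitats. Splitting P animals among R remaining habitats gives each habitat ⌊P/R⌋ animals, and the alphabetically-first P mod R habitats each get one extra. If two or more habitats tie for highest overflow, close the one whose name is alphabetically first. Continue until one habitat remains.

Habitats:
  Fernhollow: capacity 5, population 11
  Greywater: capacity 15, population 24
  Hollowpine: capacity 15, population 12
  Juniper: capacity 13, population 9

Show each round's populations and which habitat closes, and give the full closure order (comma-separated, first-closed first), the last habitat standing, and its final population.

Closure order: Greywater, Fernhollow, Hollowpine
Last habitat: Juniper with 56 animals

Round 1: Fernhollow=11 Greywater=24 Hollowpine=12 Juniper=9 → close Greywater (overflow 9)
  24÷3 = 8 each, +1 to first 0
Round 2: Fernhollow=19 Hollowpine=20 Juniper=17 → close Fernhollow (overflow 14)
  19÷2 = 9 each, +1 to first 1
Round 3: Hollowpine=30 Juniper=26 → close Hollowpine (overflow 15)
  30÷1 = 30 each, +1 to first 0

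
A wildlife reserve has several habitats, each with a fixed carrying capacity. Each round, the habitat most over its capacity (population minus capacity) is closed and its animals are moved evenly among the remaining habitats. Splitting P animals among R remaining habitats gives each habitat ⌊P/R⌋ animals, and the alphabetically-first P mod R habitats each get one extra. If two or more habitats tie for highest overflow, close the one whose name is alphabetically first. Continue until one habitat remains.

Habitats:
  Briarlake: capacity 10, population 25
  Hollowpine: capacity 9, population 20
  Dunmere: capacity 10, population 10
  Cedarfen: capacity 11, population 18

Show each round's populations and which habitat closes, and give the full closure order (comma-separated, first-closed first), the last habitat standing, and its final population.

Round 1: Briarlake=25 Cedarfen=18 Dunmere=10 Hollowpine=20 → close Briarlake (overflow 15)
  25÷3 = 8 each, +1 to first 1
Round 2: Cedarfen=27 Dunmere=18 Hollowpine=28 → close Hollowpine (overflow 19)
  28÷2 = 14 each, +1 to first 0
Round 3: Cedarfen=41 Dunmere=32 → close Cedarfen (overflow 30)
  41÷1 = 41 each, +1 to first 0

Closure order: Briarlake, Hollowpine, Cedarfen
Last habitat: Dunmere with 73 animals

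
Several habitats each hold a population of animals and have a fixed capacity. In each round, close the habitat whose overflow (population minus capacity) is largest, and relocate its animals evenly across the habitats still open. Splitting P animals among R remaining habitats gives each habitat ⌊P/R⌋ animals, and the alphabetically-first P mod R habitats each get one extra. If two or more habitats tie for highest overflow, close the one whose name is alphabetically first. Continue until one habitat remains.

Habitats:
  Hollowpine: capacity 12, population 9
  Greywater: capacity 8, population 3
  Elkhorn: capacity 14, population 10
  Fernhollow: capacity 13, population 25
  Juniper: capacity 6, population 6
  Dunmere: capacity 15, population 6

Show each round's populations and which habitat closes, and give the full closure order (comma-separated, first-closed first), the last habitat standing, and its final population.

Round 1: Dunmere=6 Elkhorn=10 Fernhollow=25 Greywater=3 Hollowpine=9 Juniper=6 → close Fernhollow (overflow 12)
  25÷5 = 5 each, +1 to first 0
Round 2: Dunmere=11 Elkhorn=15 Greywater=8 Hollowpine=14 Juniper=11 → close Juniper (overflow 5)
  11÷4 = 2 each, +1 to first 3
Round 3: Dunmere=14 Elkhorn=18 Greywater=11 Hollowpine=16 → close Elkhorn (overflow 4)
  18÷3 = 6 each, +1 to first 0
Round 4: Dunmere=20 Greywater=17 Hollowpine=22 → close Hollowpine (overflow 10)
  22÷2 = 11 each, +1 to first 0
Round 5: Dunmere=31 Greywater=28 → close Greywater (overflow 20)
  28÷1 = 28 each, +1 to first 0

Closure order: Fernhollow, Juniper, Elkhorn, Hollowpine, Greywater
Last habitat: Dunmere with 59 animals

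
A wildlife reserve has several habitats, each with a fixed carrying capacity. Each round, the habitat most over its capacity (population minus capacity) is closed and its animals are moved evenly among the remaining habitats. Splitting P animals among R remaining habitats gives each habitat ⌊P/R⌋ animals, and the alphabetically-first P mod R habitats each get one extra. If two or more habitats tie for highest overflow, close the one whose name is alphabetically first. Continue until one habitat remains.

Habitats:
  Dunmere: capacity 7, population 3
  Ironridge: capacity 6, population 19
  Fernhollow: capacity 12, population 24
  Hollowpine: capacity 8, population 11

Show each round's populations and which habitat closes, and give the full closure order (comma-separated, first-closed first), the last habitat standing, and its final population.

Closure order: Ironridge, Fernhollow, Hollowpine
Last habitat: Dunmere with 57 animals

Round 1: Dunmere=3 Fernhollow=24 Hollowpine=11 Ironridge=19 → close Ironridge (overflow 13)
  19÷3 = 6 each, +1 to first 1
Round 2: Dunmere=10 Fernhollow=30 Hollowpine=17 → close Fernhollow (overflow 18)
  30÷2 = 15 each, +1 to first 0
Round 3: Dunmere=25 Hollowpine=32 → close Hollowpine (overflow 24)
  32÷1 = 32 each, +1 to first 0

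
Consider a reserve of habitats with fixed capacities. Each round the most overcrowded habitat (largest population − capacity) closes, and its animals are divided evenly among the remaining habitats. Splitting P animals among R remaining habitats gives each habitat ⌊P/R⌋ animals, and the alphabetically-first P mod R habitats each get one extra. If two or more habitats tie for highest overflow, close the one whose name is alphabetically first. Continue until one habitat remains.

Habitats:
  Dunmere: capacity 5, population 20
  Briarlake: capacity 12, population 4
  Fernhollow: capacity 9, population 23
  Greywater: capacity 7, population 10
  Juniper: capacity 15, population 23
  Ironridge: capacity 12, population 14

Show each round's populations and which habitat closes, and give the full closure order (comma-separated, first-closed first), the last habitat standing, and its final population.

Round 1: Briarlake=4 Dunmere=20 Fernhollow=23 Greywater=10 Ironridge=14 Juniper=23 → close Dunmere (overflow 15)
  20÷5 = 4 each, +1 to first 0
Round 2: Briarlake=8 Fernhollow=27 Greywater=14 Ironridge=18 Juniper=27 → close Fernhollow (overflow 18)
  27÷4 = 6 each, +1 to first 3
Round 3: Briarlake=15 Greywater=21 Ironridge=25 Juniper=33 → close Juniper (overflow 18)
  33÷3 = 11 each, +1 to first 0
Round 4: Briarlake=26 Greywater=32 Ironridge=36 → close Greywater (overflow 25)
  32÷2 = 16 each, +1 to first 0
Round 5: Briarlake=42 Ironridge=52 → close Ironridge (overflow 40)
  52÷1 = 52 each, +1 to first 0

Closure order: Dunmere, Fernhollow, Juniper, Greywater, Ironridge
Last habitat: Briarlake with 94 animals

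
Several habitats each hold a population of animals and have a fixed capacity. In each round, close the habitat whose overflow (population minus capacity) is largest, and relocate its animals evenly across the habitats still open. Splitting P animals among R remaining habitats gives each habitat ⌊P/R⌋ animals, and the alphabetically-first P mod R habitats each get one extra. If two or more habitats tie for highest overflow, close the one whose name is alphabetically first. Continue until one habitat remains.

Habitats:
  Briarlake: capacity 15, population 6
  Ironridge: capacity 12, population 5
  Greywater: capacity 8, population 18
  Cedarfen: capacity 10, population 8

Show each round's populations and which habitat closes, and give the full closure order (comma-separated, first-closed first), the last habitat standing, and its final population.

Closure order: Greywater, Cedarfen, Ironridge
Last habitat: Briarlake with 37 animals

Round 1: Briarlake=6 Cedarfen=8 Greywater=18 Ironridge=5 → close Greywater (overflow 10)
  18÷3 = 6 each, +1 to first 0
Round 2: Briarlake=12 Cedarfen=14 Ironridge=11 → close Cedarfen (overflow 4)
  14÷2 = 7 each, +1 to first 0
Round 3: Briarlake=19 Ironridge=18 → close Ironridge (overflow 6)
  18÷1 = 18 each, +1 to first 0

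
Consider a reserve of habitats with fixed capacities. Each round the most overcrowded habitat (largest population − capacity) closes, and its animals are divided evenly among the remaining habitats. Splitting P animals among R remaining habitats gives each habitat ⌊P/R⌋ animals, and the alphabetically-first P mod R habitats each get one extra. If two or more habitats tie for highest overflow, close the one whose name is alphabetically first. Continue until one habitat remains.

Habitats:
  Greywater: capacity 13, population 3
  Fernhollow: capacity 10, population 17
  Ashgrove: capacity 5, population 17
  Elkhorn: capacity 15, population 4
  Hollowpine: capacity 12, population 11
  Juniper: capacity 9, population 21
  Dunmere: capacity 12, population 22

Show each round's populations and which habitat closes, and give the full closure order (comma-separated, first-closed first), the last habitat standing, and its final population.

Closure order: Ashgrove, Juniper, Dunmere, Fernhollow, Hollowpine, Elkhorn
Last habitat: Greywater with 95 animals

Round 1: Ashgrove=17 Dunmere=22 Elkhorn=4 Fernhollow=17 Greywater=3 Hollowpine=11 Juniper=21 → close Ashgrove (overflow 12)
  17÷6 = 2 each, +1 to first 5
Round 2: Dunmere=25 Elkhorn=7 Fernhollow=20 Greywater=6 Hollowpine=14 Juniper=23 → close Juniper (overflow 14)
  23÷5 = 4 each, +1 to first 3
Round 3: Dunmere=30 Elkhorn=12 Fernhollow=25 Greywater=10 Hollowpine=18 → close Dunmere (overflow 18)
  30÷4 = 7 each, +1 to first 2
Round 4: Elkhorn=20 Fernhollow=33 Greywater=17 Hollowpine=25 → close Fernhollow (overflow 23)
  33÷3 = 11 each, +1 to first 0
Round 5: Elkhorn=31 Greywater=28 Hollowpine=36 → close Hollowpine (overflow 24)
  36÷2 = 18 each, +1 to first 0
Round 6: Elkhorn=49 Greywater=46 → close Elkhorn (overflow 34)
  49÷1 = 49 each, +1 to first 0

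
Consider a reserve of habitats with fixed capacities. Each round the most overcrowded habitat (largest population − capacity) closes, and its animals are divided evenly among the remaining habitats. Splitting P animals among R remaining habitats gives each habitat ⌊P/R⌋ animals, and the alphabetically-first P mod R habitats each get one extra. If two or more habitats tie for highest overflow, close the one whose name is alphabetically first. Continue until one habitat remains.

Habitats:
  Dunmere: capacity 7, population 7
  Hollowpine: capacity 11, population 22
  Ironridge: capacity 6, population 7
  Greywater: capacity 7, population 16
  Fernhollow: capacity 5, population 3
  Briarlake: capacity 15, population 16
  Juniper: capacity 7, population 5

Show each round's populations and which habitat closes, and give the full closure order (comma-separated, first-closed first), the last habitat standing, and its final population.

Closure order: Hollowpine, Greywater, Briarlake, Dunmere, Ironridge, Fernhollow
Last habitat: Juniper with 76 animals

Round 1: Briarlake=16 Dunmere=7 Fernhollow=3 Greywater=16 Hollowpine=22 Ironridge=7 Juniper=5 → close Hollowpine (overflow 11)
  22÷6 = 3 each, +1 to first 4
Round 2: Briarlake=20 Dunmere=11 Fernhollow=7 Greywater=20 Ironridge=10 Juniper=8 → close Greywater (overflow 13)
  20÷5 = 4 each, +1 to first 0
Round 3: Briarlake=24 Dunmere=15 Fernhollow=11 Ironridge=14 Juniper=12 → close Briarlake (overflow 9)
  24÷4 = 6 each, +1 to first 0
Round 4: Dunmere=21 Fernhollow=17 Ironridge=20 Juniper=18 → close Dunmere (overflow 14)
  21÷3 = 7 each, +1 to first 0
Round 5: Fernhollow=24 Ironridge=27 Juniper=25 → close Ironridge (overflow 21)
  27÷2 = 13 each, +1 to first 1
Round 6: Fernhollow=38 Juniper=38 → close Fernhollow (overflow 33)
  38÷1 = 38 each, +1 to first 0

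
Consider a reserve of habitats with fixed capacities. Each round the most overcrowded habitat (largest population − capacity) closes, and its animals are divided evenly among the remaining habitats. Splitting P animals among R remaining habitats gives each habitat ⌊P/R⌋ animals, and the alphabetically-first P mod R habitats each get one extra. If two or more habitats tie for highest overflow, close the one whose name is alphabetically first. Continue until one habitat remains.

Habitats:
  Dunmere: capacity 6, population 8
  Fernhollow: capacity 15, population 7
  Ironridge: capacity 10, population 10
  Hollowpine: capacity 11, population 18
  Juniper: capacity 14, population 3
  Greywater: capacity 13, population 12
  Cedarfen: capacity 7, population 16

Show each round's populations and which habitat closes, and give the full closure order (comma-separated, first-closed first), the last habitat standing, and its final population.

Round 1: Cedarfen=16 Dunmere=8 Fernhollow=7 Greywater=12 Hollowpine=18 Ironridge=10 Juniper=3 → close Cedarfen (overflow 9)
  16÷6 = 2 each, +1 to first 4
Round 2: Dunmere=11 Fernhollow=10 Greywater=15 Hollowpine=21 Ironridge=12 Juniper=5 → close Hollowpine (overflow 10)
  21÷5 = 4 each, +1 to first 1
Round 3: Dunmere=16 Fernhollow=14 Greywater=19 Ironridge=16 Juniper=9 → close Dunmere (overflow 10)
  16÷4 = 4 each, +1 to first 0
Round 4: Fernhollow=18 Greywater=23 Ironridge=20 Juniper=13 → close Greywater (overflow 10)
  23÷3 = 7 each, +1 to first 2
Round 5: Fernhollow=26 Ironridge=28 Juniper=20 → close Ironridge (overflow 18)
  28÷2 = 14 each, +1 to first 0
Round 6: Fernhollow=40 Juniper=34 → close Fernhollow (overflow 25)
  40÷1 = 40 each, +1 to first 0

Closure order: Cedarfen, Hollowpine, Dunmere, Greywater, Ironridge, Fernhollow
Last habitat: Juniper with 74 animals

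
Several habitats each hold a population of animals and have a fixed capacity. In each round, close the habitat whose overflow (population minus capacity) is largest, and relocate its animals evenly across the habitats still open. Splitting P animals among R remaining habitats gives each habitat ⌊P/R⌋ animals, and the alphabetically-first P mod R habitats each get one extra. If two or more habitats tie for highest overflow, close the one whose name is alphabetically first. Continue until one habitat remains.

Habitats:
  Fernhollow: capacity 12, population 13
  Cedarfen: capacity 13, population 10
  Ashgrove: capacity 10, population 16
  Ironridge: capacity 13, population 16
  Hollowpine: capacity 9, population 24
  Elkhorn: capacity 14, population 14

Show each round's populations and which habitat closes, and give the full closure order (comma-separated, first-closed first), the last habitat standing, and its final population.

Closure order: Hollowpine, Ashgrove, Ironridge, Fernhollow, Cedarfen
Last habitat: Elkhorn with 93 animals

Round 1: Ashgrove=16 Cedarfen=10 Elkhorn=14 Fernhollow=13 Hollowpine=24 Ironridge=16 → close Hollowpine (overflow 15)
  24÷5 = 4 each, +1 to first 4
Round 2: Ashgrove=21 Cedarfen=15 Elkhorn=19 Fernhollow=18 Ironridge=20 → close Ashgrove (overflow 11)
  21÷4 = 5 each, +1 to first 1
Round 3: Cedarfen=21 Elkhorn=24 Fernhollow=23 Ironridge=25 → close Ironridge (overflow 12)
  25÷3 = 8 each, +1 to first 1
Round 4: Cedarfen=30 Elkhorn=32 Fernhollow=31 → close Fernhollow (overflow 19)
  31÷2 = 15 each, +1 to first 1
Round 5: Cedarfen=46 Elkhorn=47 → close Cedarfen (overflow 33)
  46÷1 = 46 each, +1 to first 0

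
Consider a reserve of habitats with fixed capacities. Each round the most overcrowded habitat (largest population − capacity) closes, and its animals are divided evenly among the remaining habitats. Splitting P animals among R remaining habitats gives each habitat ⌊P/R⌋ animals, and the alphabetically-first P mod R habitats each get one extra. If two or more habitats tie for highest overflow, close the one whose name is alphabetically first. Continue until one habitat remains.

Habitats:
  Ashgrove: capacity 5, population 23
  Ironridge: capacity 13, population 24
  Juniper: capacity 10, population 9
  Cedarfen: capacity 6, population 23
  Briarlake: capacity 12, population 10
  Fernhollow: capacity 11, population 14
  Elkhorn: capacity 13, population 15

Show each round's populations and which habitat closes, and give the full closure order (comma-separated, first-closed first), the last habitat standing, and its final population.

Round 1: Ashgrove=23 Briarlake=10 Cedarfen=23 Elkhorn=15 Fernhollow=14 Ironridge=24 Juniper=9 → close Ashgrove (overflow 18)
  23÷6 = 3 each, +1 to first 5
Round 2: Briarlake=14 Cedarfen=27 Elkhorn=19 Fernhollow=18 Ironridge=28 Juniper=12 → close Cedarfen (overflow 21)
  27÷5 = 5 each, +1 to first 2
Round 3: Briarlake=20 Elkhorn=25 Fernhollow=23 Ironridge=33 Juniper=17 → close Ironridge (overflow 20)
  33÷4 = 8 each, +1 to first 1
Round 4: Briarlake=29 Elkhorn=33 Fernhollow=31 Juniper=25 → close Elkhorn (overflow 20)
  33÷3 = 11 each, +1 to first 0
Round 5: Briarlake=40 Fernhollow=42 Juniper=36 → close Fernhollow (overflow 31)
  42÷2 = 21 each, +1 to first 0
Round 6: Briarlake=61 Juniper=57 → close Briarlake (overflow 49)
  61÷1 = 61 each, +1 to first 0

Closure order: Ashgrove, Cedarfen, Ironridge, Elkhorn, Fernhollow, Briarlake
Last habitat: Juniper with 118 animals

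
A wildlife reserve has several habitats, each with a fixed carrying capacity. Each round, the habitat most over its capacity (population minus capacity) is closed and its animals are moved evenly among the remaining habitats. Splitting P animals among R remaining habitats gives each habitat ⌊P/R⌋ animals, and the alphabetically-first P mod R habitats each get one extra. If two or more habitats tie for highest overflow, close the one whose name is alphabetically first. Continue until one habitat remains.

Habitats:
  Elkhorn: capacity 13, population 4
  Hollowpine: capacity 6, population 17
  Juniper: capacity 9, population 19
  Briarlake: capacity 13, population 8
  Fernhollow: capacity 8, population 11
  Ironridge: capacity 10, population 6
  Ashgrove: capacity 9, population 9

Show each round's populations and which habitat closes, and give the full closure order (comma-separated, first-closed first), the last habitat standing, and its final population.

Closure order: Hollowpine, Juniper, Fernhollow, Ashgrove, Briarlake, Ironridge
Last habitat: Elkhorn with 74 animals

Round 1: Ashgrove=9 Briarlake=8 Elkhorn=4 Fernhollow=11 Hollowpine=17 Ironridge=6 Juniper=19 → close Hollowpine (overflow 11)
  17÷6 = 2 each, +1 to first 5
Round 2: Ashgrove=12 Briarlake=11 Elkhorn=7 Fernhollow=14 Ironridge=9 Juniper=21 → close Juniper (overflow 12)
  21÷5 = 4 each, +1 to first 1
Round 3: Ashgrove=17 Briarlake=15 Elkhorn=11 Fernhollow=18 Ironridge=13 → close Fernhollow (overflow 10)
  18÷4 = 4 each, +1 to first 2
Round 4: Ashgrove=22 Briarlake=20 Elkhorn=15 Ironridge=17 → close Ashgrove (overflow 13)
  22÷3 = 7 each, +1 to first 1
Round 5: Briarlake=28 Elkhorn=22 Ironridge=24 → close Briarlake (overflow 15)
  28÷2 = 14 each, +1 to first 0
Round 6: Elkhorn=36 Ironridge=38 → close Ironridge (overflow 28)
  38÷1 = 38 each, +1 to first 0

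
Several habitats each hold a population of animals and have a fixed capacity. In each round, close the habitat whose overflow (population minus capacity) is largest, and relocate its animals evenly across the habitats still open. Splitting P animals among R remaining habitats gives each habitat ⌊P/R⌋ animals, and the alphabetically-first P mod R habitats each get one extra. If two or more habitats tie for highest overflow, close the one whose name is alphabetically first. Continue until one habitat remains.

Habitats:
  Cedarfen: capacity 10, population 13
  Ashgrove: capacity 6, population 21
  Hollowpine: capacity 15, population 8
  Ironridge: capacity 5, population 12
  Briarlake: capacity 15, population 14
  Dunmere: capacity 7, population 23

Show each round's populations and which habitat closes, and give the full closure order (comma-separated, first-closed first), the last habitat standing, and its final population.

Closure order: Dunmere, Ashgrove, Ironridge, Cedarfen, Briarlake
Last habitat: Hollowpine with 91 animals

Round 1: Ashgrove=21 Briarlake=14 Cedarfen=13 Dunmere=23 Hollowpine=8 Ironridge=12 → close Dunmere (overflow 16)
  23÷5 = 4 each, +1 to first 3
Round 2: Ashgrove=26 Briarlake=19 Cedarfen=18 Hollowpine=12 Ironridge=16 → close Ashgrove (overflow 20)
  26÷4 = 6 each, +1 to first 2
Round 3: Briarlake=26 Cedarfen=25 Hollowpine=18 Ironridge=22 → close Ironridge (overflow 17)
  22÷3 = 7 each, +1 to first 1
Round 4: Briarlake=34 Cedarfen=32 Hollowpine=25 → close Cedarfen (overflow 22)
  32÷2 = 16 each, +1 to first 0
Round 5: Briarlake=50 Hollowpine=41 → close Briarlake (overflow 35)
  50÷1 = 50 each, +1 to first 0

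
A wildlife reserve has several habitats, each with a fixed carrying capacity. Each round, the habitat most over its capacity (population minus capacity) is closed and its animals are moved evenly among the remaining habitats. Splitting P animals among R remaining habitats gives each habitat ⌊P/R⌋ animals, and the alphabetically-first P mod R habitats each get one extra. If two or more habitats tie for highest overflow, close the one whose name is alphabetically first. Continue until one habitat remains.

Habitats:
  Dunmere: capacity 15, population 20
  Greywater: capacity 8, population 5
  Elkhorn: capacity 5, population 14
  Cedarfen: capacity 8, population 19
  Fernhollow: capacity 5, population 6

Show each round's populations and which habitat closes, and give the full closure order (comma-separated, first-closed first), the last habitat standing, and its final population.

Closure order: Cedarfen, Elkhorn, Dunmere, Fernhollow
Last habitat: Greywater with 64 animals

Round 1: Cedarfen=19 Dunmere=20 Elkhorn=14 Fernhollow=6 Greywater=5 → close Cedarfen (overflow 11)
  19÷4 = 4 each, +1 to first 3
Round 2: Dunmere=25 Elkhorn=19 Fernhollow=11 Greywater=9 → close Elkhorn (overflow 14)
  19÷3 = 6 each, +1 to first 1
Round 3: Dunmere=32 Fernhollow=17 Greywater=15 → close Dunmere (overflow 17)
  32÷2 = 16 each, +1 to first 0
Round 4: Fernhollow=33 Greywater=31 → close Fernhollow (overflow 28)
  33÷1 = 33 each, +1 to first 0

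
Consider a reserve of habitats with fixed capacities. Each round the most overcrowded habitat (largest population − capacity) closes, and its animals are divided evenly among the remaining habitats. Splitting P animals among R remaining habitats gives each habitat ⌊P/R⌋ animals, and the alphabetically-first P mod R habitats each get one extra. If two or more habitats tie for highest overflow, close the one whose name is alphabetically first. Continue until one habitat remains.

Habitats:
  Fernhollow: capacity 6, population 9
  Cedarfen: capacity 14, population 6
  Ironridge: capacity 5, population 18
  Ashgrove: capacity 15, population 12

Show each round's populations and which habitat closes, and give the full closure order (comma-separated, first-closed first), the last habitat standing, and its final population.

Round 1: Ashgrove=12 Cedarfen=6 Fernhollow=9 Ironridge=18 → close Ironridge (overflow 13)
  18÷3 = 6 each, +1 to first 0
Round 2: Ashgrove=18 Cedarfen=12 Fernhollow=15 → close Fernhollow (overflow 9)
  15÷2 = 7 each, +1 to first 1
Round 3: Ashgrove=26 Cedarfen=19 → close Ashgrove (overflow 11)
  26÷1 = 26 each, +1 to first 0

Closure order: Ironridge, Fernhollow, Ashgrove
Last habitat: Cedarfen with 45 animals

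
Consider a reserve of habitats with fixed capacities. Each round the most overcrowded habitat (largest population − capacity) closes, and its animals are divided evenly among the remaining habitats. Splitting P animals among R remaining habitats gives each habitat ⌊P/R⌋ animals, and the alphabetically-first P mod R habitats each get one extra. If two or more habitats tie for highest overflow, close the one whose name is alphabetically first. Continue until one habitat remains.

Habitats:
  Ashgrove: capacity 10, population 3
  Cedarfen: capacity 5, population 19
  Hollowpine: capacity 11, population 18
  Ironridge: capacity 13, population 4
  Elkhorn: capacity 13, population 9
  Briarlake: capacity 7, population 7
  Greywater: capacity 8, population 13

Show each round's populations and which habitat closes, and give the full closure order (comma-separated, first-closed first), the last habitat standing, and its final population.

Round 1: Ashgrove=3 Briarlake=7 Cedarfen=19 Elkhorn=9 Greywater=13 Hollowpine=18 Ironridge=4 → close Cedarfen (overflow 14)
  19÷6 = 3 each, +1 to first 1
Round 2: Ashgrove=7 Briarlake=10 Elkhorn=12 Greywater=16 Hollowpine=21 Ironridge=7 → close Hollowpine (overflow 10)
  21÷5 = 4 each, +1 to first 1
Round 3: Ashgrove=12 Briarlake=14 Elkhorn=16 Greywater=20 Ironridge=11 → close Greywater (overflow 12)
  20÷4 = 5 each, +1 to first 0
Round 4: Ashgrove=17 Briarlake=19 Elkhorn=21 Ironridge=16 → close Briarlake (overflow 12)
  19÷3 = 6 each, +1 to first 1
Round 5: Ashgrove=24 Elkhorn=27 Ironridge=22 → close Ashgrove (overflow 14)
  24÷2 = 12 each, +1 to first 0
Round 6: Elkhorn=39 Ironridge=34 → close Elkhorn (overflow 26)
  39÷1 = 39 each, +1 to first 0

Closure order: Cedarfen, Hollowpine, Greywater, Briarlake, Ashgrove, Elkhorn
Last habitat: Ironridge with 73 animals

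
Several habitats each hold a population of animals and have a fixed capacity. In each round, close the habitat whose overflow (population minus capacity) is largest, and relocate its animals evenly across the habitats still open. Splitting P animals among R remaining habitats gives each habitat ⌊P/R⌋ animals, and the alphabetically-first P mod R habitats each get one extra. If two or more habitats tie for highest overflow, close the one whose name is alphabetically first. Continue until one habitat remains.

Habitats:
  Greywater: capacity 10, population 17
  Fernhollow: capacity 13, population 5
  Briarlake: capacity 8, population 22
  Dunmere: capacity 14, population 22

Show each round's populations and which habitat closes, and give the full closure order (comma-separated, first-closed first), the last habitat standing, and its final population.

Round 1: Briarlake=22 Dunmere=22 Fernhollow=5 Greywater=17 → close Briarlake (overflow 14)
  22÷3 = 7 each, +1 to first 1
Round 2: Dunmere=30 Fernhollow=12 Greywater=24 → close Dunmere (overflow 16)
  30÷2 = 15 each, +1 to first 0
Round 3: Fernhollow=27 Greywater=39 → close Greywater (overflow 29)
  39÷1 = 39 each, +1 to first 0

Closure order: Briarlake, Dunmere, Greywater
Last habitat: Fernhollow with 66 animals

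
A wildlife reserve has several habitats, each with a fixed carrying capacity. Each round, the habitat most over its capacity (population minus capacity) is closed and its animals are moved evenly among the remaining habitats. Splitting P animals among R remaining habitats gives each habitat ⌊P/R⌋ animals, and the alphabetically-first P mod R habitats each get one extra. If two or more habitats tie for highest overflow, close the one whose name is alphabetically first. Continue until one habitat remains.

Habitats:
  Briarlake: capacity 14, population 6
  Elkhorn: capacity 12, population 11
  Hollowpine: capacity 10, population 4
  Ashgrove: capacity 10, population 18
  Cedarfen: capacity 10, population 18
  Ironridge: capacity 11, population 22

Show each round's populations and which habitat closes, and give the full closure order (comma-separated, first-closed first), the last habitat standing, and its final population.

Closure order: Ironridge, Ashgrove, Cedarfen, Elkhorn, Briarlake
Last habitat: Hollowpine with 79 animals

Round 1: Ashgrove=18 Briarlake=6 Cedarfen=18 Elkhorn=11 Hollowpine=4 Ironridge=22 → close Ironridge (overflow 11)
  22÷5 = 4 each, +1 to first 2
Round 2: Ashgrove=23 Briarlake=11 Cedarfen=22 Elkhorn=15 Hollowpine=8 → close Ashgrove (overflow 13)
  23÷4 = 5 each, +1 to first 3
Round 3: Briarlake=17 Cedarfen=28 Elkhorn=21 Hollowpine=13 → close Cedarfen (overflow 18)
  28÷3 = 9 each, +1 to first 1
Round 4: Briarlake=27 Elkhorn=30 Hollowpine=22 → close Elkhorn (overflow 18)
  30÷2 = 15 each, +1 to first 0
Round 5: Briarlake=42 Hollowpine=37 → close Briarlake (overflow 28)
  42÷1 = 42 each, +1 to first 0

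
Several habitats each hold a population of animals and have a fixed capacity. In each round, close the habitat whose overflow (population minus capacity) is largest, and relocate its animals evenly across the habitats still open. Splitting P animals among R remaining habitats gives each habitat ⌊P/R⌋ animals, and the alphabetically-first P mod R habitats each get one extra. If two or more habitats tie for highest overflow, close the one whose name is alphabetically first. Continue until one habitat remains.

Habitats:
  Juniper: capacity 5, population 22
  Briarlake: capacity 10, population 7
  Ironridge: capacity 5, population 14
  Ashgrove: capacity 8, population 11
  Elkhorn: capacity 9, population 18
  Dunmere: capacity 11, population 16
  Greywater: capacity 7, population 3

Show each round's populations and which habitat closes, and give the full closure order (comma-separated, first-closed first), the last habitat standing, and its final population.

Round 1: Ashgrove=11 Briarlake=7 Dunmere=16 Elkhorn=18 Greywater=3 Ironridge=14 Juniper=22 → close Juniper (overflow 17)
  22÷6 = 3 each, +1 to first 4
Round 2: Ashgrove=15 Briarlake=11 Dunmere=20 Elkhorn=22 Greywater=6 Ironridge=17 → close Elkhorn (overflow 13)
  22÷5 = 4 each, +1 to first 2
Round 3: Ashgrove=20 Briarlake=16 Dunmere=24 Greywater=10 Ironridge=21 → close Ironridge (overflow 16)
  21÷4 = 5 each, +1 to first 1
Round 4: Ashgrove=26 Briarlake=21 Dunmere=29 Greywater=15 → close Ashgrove (overflow 18)
  26÷3 = 8 each, +1 to first 2
Round 5: Briarlake=30 Dunmere=38 Greywater=23 → close Dunmere (overflow 27)
  38÷2 = 19 each, +1 to first 0
Round 6: Briarlake=49 Greywater=42 → close Briarlake (overflow 39)
  49÷1 = 49 each, +1 to first 0

Closure order: Juniper, Elkhorn, Ironridge, Ashgrove, Dunmere, Briarlake
Last habitat: Greywater with 91 animals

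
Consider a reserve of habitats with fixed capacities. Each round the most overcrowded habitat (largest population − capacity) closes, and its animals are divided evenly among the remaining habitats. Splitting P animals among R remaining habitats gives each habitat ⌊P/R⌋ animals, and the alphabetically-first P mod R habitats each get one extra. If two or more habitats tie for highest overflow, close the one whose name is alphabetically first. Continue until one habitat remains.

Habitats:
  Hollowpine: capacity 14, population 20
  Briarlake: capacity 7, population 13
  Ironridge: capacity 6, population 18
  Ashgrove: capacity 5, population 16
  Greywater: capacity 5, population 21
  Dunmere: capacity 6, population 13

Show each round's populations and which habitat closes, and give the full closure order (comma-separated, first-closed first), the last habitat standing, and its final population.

Round 1: Ashgrove=16 Briarlake=13 Dunmere=13 Greywater=21 Hollowpine=20 Ironridge=18 → close Greywater (overflow 16)
  21÷5 = 4 each, +1 to first 1
Round 2: Ashgrove=21 Briarlake=17 Dunmere=17 Hollowpine=24 Ironridge=22 → close Ashgrove (overflow 16)
  21÷4 = 5 each, +1 to first 1
Round 3: Briarlake=23 Dunmere=22 Hollowpine=29 Ironridge=27 → close Ironridge (overflow 21)
  27÷3 = 9 each, +1 to first 0
Round 4: Briarlake=32 Dunmere=31 Hollowpine=38 → close Briarlake (overflow 25)
  32÷2 = 16 each, +1 to first 0
Round 5: Dunmere=47 Hollowpine=54 → close Dunmere (overflow 41)
  47÷1 = 47 each, +1 to first 0

Closure order: Greywater, Ashgrove, Ironridge, Briarlake, Dunmere
Last habitat: Hollowpine with 101 animals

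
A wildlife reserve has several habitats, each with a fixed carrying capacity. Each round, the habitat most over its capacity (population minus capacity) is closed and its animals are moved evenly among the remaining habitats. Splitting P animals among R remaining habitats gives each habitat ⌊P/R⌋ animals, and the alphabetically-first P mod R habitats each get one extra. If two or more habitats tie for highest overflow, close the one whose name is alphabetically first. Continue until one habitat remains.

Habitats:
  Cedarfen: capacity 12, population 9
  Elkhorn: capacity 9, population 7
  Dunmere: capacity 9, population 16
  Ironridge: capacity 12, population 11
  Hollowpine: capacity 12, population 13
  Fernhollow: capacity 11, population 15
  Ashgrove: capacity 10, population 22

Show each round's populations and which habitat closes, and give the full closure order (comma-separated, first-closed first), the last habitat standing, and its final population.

Closure order: Ashgrove, Dunmere, Fernhollow, Hollowpine, Elkhorn, Cedarfen
Last habitat: Ironridge with 93 animals

Round 1: Ashgrove=22 Cedarfen=9 Dunmere=16 Elkhorn=7 Fernhollow=15 Hollowpine=13 Ironridge=11 → close Ashgrove (overflow 12)
  22÷6 = 3 each, +1 to first 4
Round 2: Cedarfen=13 Dunmere=20 Elkhorn=11 Fernhollow=19 Hollowpine=16 Ironridge=14 → close Dunmere (overflow 11)
  20÷5 = 4 each, +1 to first 0
Round 3: Cedarfen=17 Elkhorn=15 Fernhollow=23 Hollowpine=20 Ironridge=18 → close Fernhollow (overflow 12)
  23÷4 = 5 each, +1 to first 3
Round 4: Cedarfen=23 Elkhorn=21 Hollowpine=26 Ironridge=23 → close Hollowpine (overflow 14)
  26÷3 = 8 each, +1 to first 2
Round 5: Cedarfen=32 Elkhorn=30 Ironridge=31 → close Elkhorn (overflow 21)
  30÷2 = 15 each, +1 to first 0
Round 6: Cedarfen=47 Ironridge=46 → close Cedarfen (overflow 35)
  47÷1 = 47 each, +1 to first 0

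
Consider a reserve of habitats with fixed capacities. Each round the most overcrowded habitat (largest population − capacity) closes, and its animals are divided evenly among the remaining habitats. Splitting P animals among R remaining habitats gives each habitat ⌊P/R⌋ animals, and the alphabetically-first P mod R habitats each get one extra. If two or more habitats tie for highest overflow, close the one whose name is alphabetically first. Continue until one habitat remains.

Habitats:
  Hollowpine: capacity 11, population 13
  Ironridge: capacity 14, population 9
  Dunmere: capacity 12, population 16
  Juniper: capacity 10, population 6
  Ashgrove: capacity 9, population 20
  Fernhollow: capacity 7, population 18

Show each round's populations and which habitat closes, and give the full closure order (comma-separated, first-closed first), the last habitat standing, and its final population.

Closure order: Ashgrove, Fernhollow, Dunmere, Hollowpine, Ironridge
Last habitat: Juniper with 82 animals

Round 1: Ashgrove=20 Dunmere=16 Fernhollow=18 Hollowpine=13 Ironridge=9 Juniper=6 → close Ashgrove (overflow 11)
  20÷5 = 4 each, +1 to first 0
Round 2: Dunmere=20 Fernhollow=22 Hollowpine=17 Ironridge=13 Juniper=10 → close Fernhollow (overflow 15)
  22÷4 = 5 each, +1 to first 2
Round 3: Dunmere=26 Hollowpine=23 Ironridge=18 Juniper=15 → close Dunmere (overflow 14)
  26÷3 = 8 each, +1 to first 2
Round 4: Hollowpine=32 Ironridge=27 Juniper=23 → close Hollowpine (overflow 21)
  32÷2 = 16 each, +1 to first 0
Round 5: Ironridge=43 Juniper=39 → close Ironridge (overflow 29)
  43÷1 = 43 each, +1 to first 0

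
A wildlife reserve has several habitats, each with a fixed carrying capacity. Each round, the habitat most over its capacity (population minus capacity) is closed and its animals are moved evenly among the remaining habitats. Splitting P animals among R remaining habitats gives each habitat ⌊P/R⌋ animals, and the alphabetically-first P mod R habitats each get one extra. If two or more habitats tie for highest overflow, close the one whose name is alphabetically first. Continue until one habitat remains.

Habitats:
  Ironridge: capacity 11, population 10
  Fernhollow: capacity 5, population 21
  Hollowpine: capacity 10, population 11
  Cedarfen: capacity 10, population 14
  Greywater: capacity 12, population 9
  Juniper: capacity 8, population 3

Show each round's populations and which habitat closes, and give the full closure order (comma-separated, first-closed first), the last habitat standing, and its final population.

Round 1: Cedarfen=14 Fernhollow=21 Greywater=9 Hollowpine=11 Ironridge=10 Juniper=3 → close Fernhollow (overflow 16)
  21÷5 = 4 each, +1 to first 1
Round 2: Cedarfen=19 Greywater=13 Hollowpine=15 Ironridge=14 Juniper=7 → close Cedarfen (overflow 9)
  19÷4 = 4 each, +1 to first 3
Round 3: Greywater=18 Hollowpine=20 Ironridge=19 Juniper=11 → close Hollowpine (overflow 10)
  20÷3 = 6 each, +1 to first 2
Round 4: Greywater=25 Ironridge=26 Juniper=17 → close Ironridge (overflow 15)
  26÷2 = 13 each, +1 to first 0
Round 5: Greywater=38 Juniper=30 → close Greywater (overflow 26)
  38÷1 = 38 each, +1 to first 0

Closure order: Fernhollow, Cedarfen, Hollowpine, Ironridge, Greywater
Last habitat: Juniper with 68 animals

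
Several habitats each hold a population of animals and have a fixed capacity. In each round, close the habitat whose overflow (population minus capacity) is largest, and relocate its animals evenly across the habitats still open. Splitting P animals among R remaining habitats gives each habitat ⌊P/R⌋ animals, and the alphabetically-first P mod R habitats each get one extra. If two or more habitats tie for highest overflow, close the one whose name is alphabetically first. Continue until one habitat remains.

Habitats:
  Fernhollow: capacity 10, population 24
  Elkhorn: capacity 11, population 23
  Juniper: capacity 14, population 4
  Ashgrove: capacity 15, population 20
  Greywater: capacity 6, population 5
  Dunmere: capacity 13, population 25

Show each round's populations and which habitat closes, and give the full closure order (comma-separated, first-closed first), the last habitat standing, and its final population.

Round 1: Ashgrove=20 Dunmere=25 Elkhorn=23 Fernhollow=24 Greywater=5 Juniper=4 → close Fernhollow (overflow 14)
  24÷5 = 4 each, +1 to first 4
Round 2: Ashgrove=25 Dunmere=30 Elkhorn=28 Greywater=10 Juniper=8 → close Dunmere (overflow 17)
  30÷4 = 7 each, +1 to first 2
Round 3: Ashgrove=33 Elkhorn=36 Greywater=17 Juniper=15 → close Elkhorn (overflow 25)
  36÷3 = 12 each, +1 to first 0
Round 4: Ashgrove=45 Greywater=29 Juniper=27 → close Ashgrove (overflow 30)
  45÷2 = 22 each, +1 to first 1
Round 5: Greywater=52 Juniper=49 → close Greywater (overflow 46)
  52÷1 = 52 each, +1 to first 0

Closure order: Fernhollow, Dunmere, Elkhorn, Ashgrove, Greywater
Last habitat: Juniper with 101 animals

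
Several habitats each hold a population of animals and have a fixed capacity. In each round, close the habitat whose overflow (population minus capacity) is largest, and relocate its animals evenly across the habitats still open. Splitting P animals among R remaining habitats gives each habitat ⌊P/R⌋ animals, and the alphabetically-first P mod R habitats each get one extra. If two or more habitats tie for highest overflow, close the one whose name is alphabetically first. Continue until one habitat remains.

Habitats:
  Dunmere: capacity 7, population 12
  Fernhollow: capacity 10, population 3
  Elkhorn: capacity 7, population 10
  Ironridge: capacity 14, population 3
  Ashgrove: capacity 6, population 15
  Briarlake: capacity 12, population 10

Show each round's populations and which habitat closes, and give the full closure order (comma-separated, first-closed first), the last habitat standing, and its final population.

Closure order: Ashgrove, Dunmere, Elkhorn, Briarlake, Fernhollow
Last habitat: Ironridge with 53 animals

Round 1: Ashgrove=15 Briarlake=10 Dunmere=12 Elkhorn=10 Fernhollow=3 Ironridge=3 → close Ashgrove (overflow 9)
  15÷5 = 3 each, +1 to first 0
Round 2: Briarlake=13 Dunmere=15 Elkhorn=13 Fernhollow=6 Ironridge=6 → close Dunmere (overflow 8)
  15÷4 = 3 each, +1 to first 3
Round 3: Briarlake=17 Elkhorn=17 Fernhollow=10 Ironridge=9 → close Elkhorn (overflow 10)
  17÷3 = 5 each, +1 to first 2
Round 4: Briarlake=23 Fernhollow=16 Ironridge=14 → close Briarlake (overflow 11)
  23÷2 = 11 each, +1 to first 1
Round 5: Fernhollow=28 Ironridge=25 → close Fernhollow (overflow 18)
  28÷1 = 28 each, +1 to first 0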